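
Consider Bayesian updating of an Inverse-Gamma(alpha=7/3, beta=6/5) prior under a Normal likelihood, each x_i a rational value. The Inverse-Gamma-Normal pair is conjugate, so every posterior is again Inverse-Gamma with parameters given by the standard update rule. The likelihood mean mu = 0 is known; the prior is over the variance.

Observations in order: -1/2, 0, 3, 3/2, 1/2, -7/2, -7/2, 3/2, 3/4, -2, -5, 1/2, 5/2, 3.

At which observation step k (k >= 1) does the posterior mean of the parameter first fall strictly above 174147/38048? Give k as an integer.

k = 11

obs 1: x=-1/2 → posterior Inverse-Gamma(17/6, 53/40)
obs 2: x=0 → posterior Inverse-Gamma(10/3, 53/40)
obs 3: x=3 → posterior Inverse-Gamma(23/6, 233/40)
obs 4: x=3/2 → posterior Inverse-Gamma(13/3, 139/20)
obs 5: x=1/2 → posterior Inverse-Gamma(29/6, 283/40)
obs 6: x=-7/2 → posterior Inverse-Gamma(16/3, 66/5)
obs 7: x=-7/2 → posterior Inverse-Gamma(35/6, 773/40)
obs 8: x=3/2 → posterior Inverse-Gamma(19/3, 409/20)
obs 9: x=3/4 → posterior Inverse-Gamma(41/6, 3317/160)
obs 10: x=-2 → posterior Inverse-Gamma(22/3, 3637/160)
obs 11: x=-5 → posterior Inverse-Gamma(47/6, 5637/160)
obs 12: x=1/2 → posterior Inverse-Gamma(25/3, 5657/160)
obs 13: x=5/2 → posterior Inverse-Gamma(53/6, 6157/160)
obs 14: x=3 → posterior Inverse-Gamma(28/3, 6877/160)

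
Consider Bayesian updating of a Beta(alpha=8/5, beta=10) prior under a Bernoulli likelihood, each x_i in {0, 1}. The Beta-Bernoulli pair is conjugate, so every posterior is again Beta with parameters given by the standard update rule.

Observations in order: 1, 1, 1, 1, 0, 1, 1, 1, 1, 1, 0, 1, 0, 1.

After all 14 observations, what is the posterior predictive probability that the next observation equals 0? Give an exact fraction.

obs 1: x=1 → posterior Beta(13/5, 10)
obs 2: x=1 → posterior Beta(18/5, 10)
obs 3: x=1 → posterior Beta(23/5, 10)
obs 4: x=1 → posterior Beta(28/5, 10)
obs 5: x=0 → posterior Beta(28/5, 11)
obs 6: x=1 → posterior Beta(33/5, 11)
obs 7: x=1 → posterior Beta(38/5, 11)
obs 8: x=1 → posterior Beta(43/5, 11)
obs 9: x=1 → posterior Beta(48/5, 11)
obs 10: x=1 → posterior Beta(53/5, 11)
obs 11: x=0 → posterior Beta(53/5, 12)
obs 12: x=1 → posterior Beta(58/5, 12)
obs 13: x=0 → posterior Beta(58/5, 13)
obs 14: x=1 → posterior Beta(63/5, 13)

65/128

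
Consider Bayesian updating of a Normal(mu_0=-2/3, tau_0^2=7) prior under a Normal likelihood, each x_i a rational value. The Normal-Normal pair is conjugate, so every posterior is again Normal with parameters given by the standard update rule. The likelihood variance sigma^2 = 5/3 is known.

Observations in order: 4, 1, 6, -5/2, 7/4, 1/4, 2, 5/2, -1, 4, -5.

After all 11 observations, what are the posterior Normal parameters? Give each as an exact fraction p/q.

mu_0=809/708, tau_0^2=35/236

obs 1: x=4 → posterior Normal(121/39, 35/26)
obs 2: x=1 → posterior Normal(305/141, 35/47)
obs 3: x=6 → posterior Normal(683/204, 35/68)
obs 4: x=-5/2 → posterior Normal(1051/534, 35/89)
obs 5: x=7/4 → posterior Normal(2543/1320, 7/22)
obs 6: x=1/4 → posterior Normal(1303/786, 35/131)
obs 7: x=2 → posterior Normal(1555/912, 35/152)
obs 8: x=5/2 → posterior Normal(935/519, 35/173)
obs 9: x=-1 → posterior Normal(436/291, 35/194)
obs 10: x=4 → posterior Normal(1124/645, 7/43)
obs 11: x=-5 → posterior Normal(809/708, 35/236)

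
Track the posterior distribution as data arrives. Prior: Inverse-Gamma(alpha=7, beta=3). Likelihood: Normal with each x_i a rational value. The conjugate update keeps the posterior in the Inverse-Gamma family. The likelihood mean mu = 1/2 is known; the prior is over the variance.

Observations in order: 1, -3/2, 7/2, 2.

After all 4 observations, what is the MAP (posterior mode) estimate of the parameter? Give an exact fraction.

43/40

obs 1: x=1 → posterior Inverse-Gamma(15/2, 25/8)
obs 2: x=-3/2 → posterior Inverse-Gamma(8, 41/8)
obs 3: x=7/2 → posterior Inverse-Gamma(17/2, 77/8)
obs 4: x=2 → posterior Inverse-Gamma(9, 43/4)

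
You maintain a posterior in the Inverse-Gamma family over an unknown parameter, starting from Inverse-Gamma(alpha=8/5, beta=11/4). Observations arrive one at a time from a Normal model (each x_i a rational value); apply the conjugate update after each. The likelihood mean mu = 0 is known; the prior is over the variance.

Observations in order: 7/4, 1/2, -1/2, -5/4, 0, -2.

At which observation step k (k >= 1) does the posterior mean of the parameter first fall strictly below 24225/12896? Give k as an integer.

k = 5

obs 1: x=7/4 → posterior Inverse-Gamma(21/10, 137/32)
obs 2: x=1/2 → posterior Inverse-Gamma(13/5, 141/32)
obs 3: x=-1/2 → posterior Inverse-Gamma(31/10, 145/32)
obs 4: x=-5/4 → posterior Inverse-Gamma(18/5, 85/16)
obs 5: x=0 → posterior Inverse-Gamma(41/10, 85/16)
obs 6: x=-2 → posterior Inverse-Gamma(23/5, 117/16)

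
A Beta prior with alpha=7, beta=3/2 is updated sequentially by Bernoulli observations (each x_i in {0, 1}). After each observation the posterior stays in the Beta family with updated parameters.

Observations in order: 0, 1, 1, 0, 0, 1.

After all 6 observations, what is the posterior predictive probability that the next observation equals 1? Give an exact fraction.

20/29

obs 1: x=0 → posterior Beta(7, 5/2)
obs 2: x=1 → posterior Beta(8, 5/2)
obs 3: x=1 → posterior Beta(9, 5/2)
obs 4: x=0 → posterior Beta(9, 7/2)
obs 5: x=0 → posterior Beta(9, 9/2)
obs 6: x=1 → posterior Beta(10, 9/2)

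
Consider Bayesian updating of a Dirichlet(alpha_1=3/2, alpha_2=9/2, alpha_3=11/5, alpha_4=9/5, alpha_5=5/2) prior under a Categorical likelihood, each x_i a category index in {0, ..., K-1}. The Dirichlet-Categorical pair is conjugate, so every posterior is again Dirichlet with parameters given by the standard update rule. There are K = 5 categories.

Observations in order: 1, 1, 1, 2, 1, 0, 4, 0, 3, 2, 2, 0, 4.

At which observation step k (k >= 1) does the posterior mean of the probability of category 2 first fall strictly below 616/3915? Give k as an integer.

obs 1: x=1 → posterior Dirichlet(3/2, 11/2, 11/5, 9/5, 5/2)
obs 2: x=1 → posterior Dirichlet(3/2, 13/2, 11/5, 9/5, 5/2)
obs 3: x=1 → posterior Dirichlet(3/2, 15/2, 11/5, 9/5, 5/2)
obs 4: x=2 → posterior Dirichlet(3/2, 15/2, 16/5, 9/5, 5/2)
obs 5: x=1 → posterior Dirichlet(3/2, 17/2, 16/5, 9/5, 5/2)
obs 6: x=0 → posterior Dirichlet(5/2, 17/2, 16/5, 9/5, 5/2)
obs 7: x=4 → posterior Dirichlet(5/2, 17/2, 16/5, 9/5, 7/2)
obs 8: x=0 → posterior Dirichlet(7/2, 17/2, 16/5, 9/5, 7/2)
obs 9: x=3 → posterior Dirichlet(7/2, 17/2, 16/5, 14/5, 7/2)
obs 10: x=2 → posterior Dirichlet(7/2, 17/2, 21/5, 14/5, 7/2)
obs 11: x=2 → posterior Dirichlet(7/2, 17/2, 26/5, 14/5, 7/2)
obs 12: x=0 → posterior Dirichlet(9/2, 17/2, 26/5, 14/5, 7/2)
obs 13: x=4 → posterior Dirichlet(9/2, 17/2, 26/5, 14/5, 9/2)

k = 2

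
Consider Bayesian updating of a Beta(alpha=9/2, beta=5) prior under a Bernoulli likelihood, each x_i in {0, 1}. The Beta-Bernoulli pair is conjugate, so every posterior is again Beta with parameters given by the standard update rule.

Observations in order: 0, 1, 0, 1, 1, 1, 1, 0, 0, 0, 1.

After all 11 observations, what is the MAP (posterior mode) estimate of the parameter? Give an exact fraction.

obs 1: x=0 → posterior Beta(9/2, 6)
obs 2: x=1 → posterior Beta(11/2, 6)
obs 3: x=0 → posterior Beta(11/2, 7)
obs 4: x=1 → posterior Beta(13/2, 7)
obs 5: x=1 → posterior Beta(15/2, 7)
obs 6: x=1 → posterior Beta(17/2, 7)
obs 7: x=1 → posterior Beta(19/2, 7)
obs 8: x=0 → posterior Beta(19/2, 8)
obs 9: x=0 → posterior Beta(19/2, 9)
obs 10: x=0 → posterior Beta(19/2, 10)
obs 11: x=1 → posterior Beta(21/2, 10)

19/37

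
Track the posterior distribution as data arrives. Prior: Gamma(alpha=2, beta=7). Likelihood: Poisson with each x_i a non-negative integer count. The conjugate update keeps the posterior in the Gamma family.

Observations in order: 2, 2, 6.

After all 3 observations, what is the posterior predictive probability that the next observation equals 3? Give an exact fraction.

obs 1: x=2 → posterior Gamma(4, 8)
obs 2: x=2 → posterior Gamma(6, 9)
obs 3: x=6 → posterior Gamma(12, 10)

364000000000000/4177248169415651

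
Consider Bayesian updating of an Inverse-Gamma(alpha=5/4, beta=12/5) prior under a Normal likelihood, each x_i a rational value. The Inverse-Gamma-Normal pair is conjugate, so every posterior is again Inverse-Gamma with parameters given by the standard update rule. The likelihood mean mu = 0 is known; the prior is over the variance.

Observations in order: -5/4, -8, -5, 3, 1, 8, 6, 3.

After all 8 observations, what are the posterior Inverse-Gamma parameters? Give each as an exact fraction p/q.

alpha=21/4, beta=17149/160

obs 1: x=-5/4 → posterior Inverse-Gamma(7/4, 509/160)
obs 2: x=-8 → posterior Inverse-Gamma(9/4, 5629/160)
obs 3: x=-5 → posterior Inverse-Gamma(11/4, 7629/160)
obs 4: x=3 → posterior Inverse-Gamma(13/4, 8349/160)
obs 5: x=1 → posterior Inverse-Gamma(15/4, 8429/160)
obs 6: x=8 → posterior Inverse-Gamma(17/4, 13549/160)
obs 7: x=6 → posterior Inverse-Gamma(19/4, 16429/160)
obs 8: x=3 → posterior Inverse-Gamma(21/4, 17149/160)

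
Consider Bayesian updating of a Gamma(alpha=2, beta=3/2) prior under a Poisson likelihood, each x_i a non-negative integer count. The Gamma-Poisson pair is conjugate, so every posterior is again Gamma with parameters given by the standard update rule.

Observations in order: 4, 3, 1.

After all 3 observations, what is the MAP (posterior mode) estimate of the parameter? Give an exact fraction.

2

obs 1: x=4 → posterior Gamma(6, 5/2)
obs 2: x=3 → posterior Gamma(9, 7/2)
obs 3: x=1 → posterior Gamma(10, 9/2)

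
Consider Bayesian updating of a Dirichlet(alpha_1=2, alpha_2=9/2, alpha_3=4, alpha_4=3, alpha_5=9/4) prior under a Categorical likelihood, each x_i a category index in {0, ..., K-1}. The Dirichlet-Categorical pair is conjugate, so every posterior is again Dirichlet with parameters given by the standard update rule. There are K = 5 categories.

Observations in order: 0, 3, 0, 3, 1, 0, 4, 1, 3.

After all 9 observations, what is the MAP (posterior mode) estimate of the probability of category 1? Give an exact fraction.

obs 1: x=0 → posterior Dirichlet(3, 9/2, 4, 3, 9/4)
obs 2: x=3 → posterior Dirichlet(3, 9/2, 4, 4, 9/4)
obs 3: x=0 → posterior Dirichlet(4, 9/2, 4, 4, 9/4)
obs 4: x=3 → posterior Dirichlet(4, 9/2, 4, 5, 9/4)
obs 5: x=1 → posterior Dirichlet(4, 11/2, 4, 5, 9/4)
obs 6: x=0 → posterior Dirichlet(5, 11/2, 4, 5, 9/4)
obs 7: x=4 → posterior Dirichlet(5, 11/2, 4, 5, 13/4)
obs 8: x=1 → posterior Dirichlet(5, 13/2, 4, 5, 13/4)
obs 9: x=3 → posterior Dirichlet(5, 13/2, 4, 6, 13/4)

22/79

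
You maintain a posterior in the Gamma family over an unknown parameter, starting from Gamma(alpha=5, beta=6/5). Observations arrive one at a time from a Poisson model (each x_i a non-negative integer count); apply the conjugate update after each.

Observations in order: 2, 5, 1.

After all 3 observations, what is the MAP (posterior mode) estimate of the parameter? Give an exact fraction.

obs 1: x=2 → posterior Gamma(7, 11/5)
obs 2: x=5 → posterior Gamma(12, 16/5)
obs 3: x=1 → posterior Gamma(13, 21/5)

20/7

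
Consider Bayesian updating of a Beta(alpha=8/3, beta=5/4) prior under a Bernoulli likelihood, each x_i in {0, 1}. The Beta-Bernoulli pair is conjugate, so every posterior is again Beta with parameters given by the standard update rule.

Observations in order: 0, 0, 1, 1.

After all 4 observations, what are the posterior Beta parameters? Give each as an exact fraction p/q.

obs 1: x=0 → posterior Beta(8/3, 9/4)
obs 2: x=0 → posterior Beta(8/3, 13/4)
obs 3: x=1 → posterior Beta(11/3, 13/4)
obs 4: x=1 → posterior Beta(14/3, 13/4)

alpha=14/3, beta=13/4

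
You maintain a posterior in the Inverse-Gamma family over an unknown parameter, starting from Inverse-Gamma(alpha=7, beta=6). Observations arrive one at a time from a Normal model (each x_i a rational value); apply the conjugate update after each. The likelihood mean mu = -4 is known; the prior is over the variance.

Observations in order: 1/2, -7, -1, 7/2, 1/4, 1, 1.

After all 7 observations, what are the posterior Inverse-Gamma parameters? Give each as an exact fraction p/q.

obs 1: x=1/2 → posterior Inverse-Gamma(15/2, 129/8)
obs 2: x=-7 → posterior Inverse-Gamma(8, 165/8)
obs 3: x=-1 → posterior Inverse-Gamma(17/2, 201/8)
obs 4: x=7/2 → posterior Inverse-Gamma(9, 213/4)
obs 5: x=1/4 → posterior Inverse-Gamma(19/2, 1993/32)
obs 6: x=1 → posterior Inverse-Gamma(10, 2393/32)
obs 7: x=1 → posterior Inverse-Gamma(21/2, 2793/32)

alpha=21/2, beta=2793/32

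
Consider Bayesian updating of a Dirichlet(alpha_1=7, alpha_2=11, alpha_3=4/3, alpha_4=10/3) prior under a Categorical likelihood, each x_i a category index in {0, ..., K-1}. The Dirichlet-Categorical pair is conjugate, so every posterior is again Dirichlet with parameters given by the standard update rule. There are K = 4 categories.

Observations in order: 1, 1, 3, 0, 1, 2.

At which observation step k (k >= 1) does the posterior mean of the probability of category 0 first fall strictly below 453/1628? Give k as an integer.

k = 3

obs 1: x=1 → posterior Dirichlet(7, 12, 4/3, 10/3)
obs 2: x=1 → posterior Dirichlet(7, 13, 4/3, 10/3)
obs 3: x=3 → posterior Dirichlet(7, 13, 4/3, 13/3)
obs 4: x=0 → posterior Dirichlet(8, 13, 4/3, 13/3)
obs 5: x=1 → posterior Dirichlet(8, 14, 4/3, 13/3)
obs 6: x=2 → posterior Dirichlet(8, 14, 7/3, 13/3)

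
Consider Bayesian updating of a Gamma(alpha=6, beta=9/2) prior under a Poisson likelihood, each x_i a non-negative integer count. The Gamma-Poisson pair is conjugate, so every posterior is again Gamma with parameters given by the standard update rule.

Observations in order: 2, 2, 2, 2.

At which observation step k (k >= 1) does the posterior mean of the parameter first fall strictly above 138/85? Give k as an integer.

obs 1: x=2 → posterior Gamma(8, 11/2)
obs 2: x=2 → posterior Gamma(10, 13/2)
obs 3: x=2 → posterior Gamma(12, 15/2)
obs 4: x=2 → posterior Gamma(14, 17/2)

k = 4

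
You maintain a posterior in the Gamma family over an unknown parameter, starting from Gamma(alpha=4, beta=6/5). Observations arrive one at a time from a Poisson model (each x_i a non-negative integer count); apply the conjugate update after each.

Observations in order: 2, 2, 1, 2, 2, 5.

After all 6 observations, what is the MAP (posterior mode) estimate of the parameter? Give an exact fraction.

85/36

obs 1: x=2 → posterior Gamma(6, 11/5)
obs 2: x=2 → posterior Gamma(8, 16/5)
obs 3: x=1 → posterior Gamma(9, 21/5)
obs 4: x=2 → posterior Gamma(11, 26/5)
obs 5: x=2 → posterior Gamma(13, 31/5)
obs 6: x=5 → posterior Gamma(18, 36/5)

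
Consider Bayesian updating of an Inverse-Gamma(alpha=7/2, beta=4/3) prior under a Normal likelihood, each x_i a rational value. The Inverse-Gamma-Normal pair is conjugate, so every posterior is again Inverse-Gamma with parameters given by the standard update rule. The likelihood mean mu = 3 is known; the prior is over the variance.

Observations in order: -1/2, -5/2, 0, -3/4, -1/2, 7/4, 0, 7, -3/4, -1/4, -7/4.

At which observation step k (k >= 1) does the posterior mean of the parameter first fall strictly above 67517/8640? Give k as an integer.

k = 5

obs 1: x=-1/2 → posterior Inverse-Gamma(4, 179/24)
obs 2: x=-5/2 → posterior Inverse-Gamma(9/2, 271/12)
obs 3: x=0 → posterior Inverse-Gamma(5, 325/12)
obs 4: x=-3/4 → posterior Inverse-Gamma(11/2, 3275/96)
obs 5: x=-1/2 → posterior Inverse-Gamma(6, 3863/96)
obs 6: x=7/4 → posterior Inverse-Gamma(13/2, 1969/48)
obs 7: x=0 → posterior Inverse-Gamma(7, 2185/48)
obs 8: x=7 → posterior Inverse-Gamma(15/2, 2569/48)
obs 9: x=-3/4 → posterior Inverse-Gamma(8, 5813/96)
obs 10: x=-1/4 → posterior Inverse-Gamma(17/2, 395/6)
obs 11: x=-7/4 → posterior Inverse-Gamma(9, 7403/96)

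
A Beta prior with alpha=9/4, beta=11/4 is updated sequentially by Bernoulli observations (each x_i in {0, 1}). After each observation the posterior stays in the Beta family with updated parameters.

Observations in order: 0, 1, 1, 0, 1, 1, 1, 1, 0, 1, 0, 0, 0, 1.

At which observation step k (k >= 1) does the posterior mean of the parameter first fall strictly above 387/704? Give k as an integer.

obs 1: x=0 → posterior Beta(9/4, 15/4)
obs 2: x=1 → posterior Beta(13/4, 15/4)
obs 3: x=1 → posterior Beta(17/4, 15/4)
obs 4: x=0 → posterior Beta(17/4, 19/4)
obs 5: x=1 → posterior Beta(21/4, 19/4)
obs 6: x=1 → posterior Beta(25/4, 19/4)
obs 7: x=1 → posterior Beta(29/4, 19/4)
obs 8: x=1 → posterior Beta(33/4, 19/4)
obs 9: x=0 → posterior Beta(33/4, 23/4)
obs 10: x=1 → posterior Beta(37/4, 23/4)
obs 11: x=0 → posterior Beta(37/4, 27/4)
obs 12: x=0 → posterior Beta(37/4, 31/4)
obs 13: x=0 → posterior Beta(37/4, 35/4)
obs 14: x=1 → posterior Beta(41/4, 35/4)

k = 6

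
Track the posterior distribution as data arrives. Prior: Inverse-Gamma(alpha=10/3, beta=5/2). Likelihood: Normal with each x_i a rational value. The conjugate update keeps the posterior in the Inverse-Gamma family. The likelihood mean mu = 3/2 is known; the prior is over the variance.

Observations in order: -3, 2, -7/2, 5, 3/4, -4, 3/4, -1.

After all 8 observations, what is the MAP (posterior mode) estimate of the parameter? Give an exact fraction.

2409/400

obs 1: x=-3 → posterior Inverse-Gamma(23/6, 101/8)
obs 2: x=2 → posterior Inverse-Gamma(13/3, 51/4)
obs 3: x=-7/2 → posterior Inverse-Gamma(29/6, 101/4)
obs 4: x=5 → posterior Inverse-Gamma(16/3, 251/8)
obs 5: x=3/4 → posterior Inverse-Gamma(35/6, 1013/32)
obs 6: x=-4 → posterior Inverse-Gamma(19/3, 1497/32)
obs 7: x=3/4 → posterior Inverse-Gamma(41/6, 753/16)
obs 8: x=-1 → posterior Inverse-Gamma(22/3, 803/16)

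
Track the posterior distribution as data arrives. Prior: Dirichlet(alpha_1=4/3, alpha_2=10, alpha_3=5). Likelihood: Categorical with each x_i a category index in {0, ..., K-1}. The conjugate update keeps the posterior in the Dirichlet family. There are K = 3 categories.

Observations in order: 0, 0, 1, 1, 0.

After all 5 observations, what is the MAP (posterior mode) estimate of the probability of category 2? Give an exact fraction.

12/55

obs 1: x=0 → posterior Dirichlet(7/3, 10, 5)
obs 2: x=0 → posterior Dirichlet(10/3, 10, 5)
obs 3: x=1 → posterior Dirichlet(10/3, 11, 5)
obs 4: x=1 → posterior Dirichlet(10/3, 12, 5)
obs 5: x=0 → posterior Dirichlet(13/3, 12, 5)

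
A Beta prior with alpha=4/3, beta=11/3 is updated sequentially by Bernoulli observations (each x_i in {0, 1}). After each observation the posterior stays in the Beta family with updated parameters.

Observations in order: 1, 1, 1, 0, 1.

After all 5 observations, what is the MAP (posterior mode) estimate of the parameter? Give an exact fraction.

obs 1: x=1 → posterior Beta(7/3, 11/3)
obs 2: x=1 → posterior Beta(10/3, 11/3)
obs 3: x=1 → posterior Beta(13/3, 11/3)
obs 4: x=0 → posterior Beta(13/3, 14/3)
obs 5: x=1 → posterior Beta(16/3, 14/3)

13/24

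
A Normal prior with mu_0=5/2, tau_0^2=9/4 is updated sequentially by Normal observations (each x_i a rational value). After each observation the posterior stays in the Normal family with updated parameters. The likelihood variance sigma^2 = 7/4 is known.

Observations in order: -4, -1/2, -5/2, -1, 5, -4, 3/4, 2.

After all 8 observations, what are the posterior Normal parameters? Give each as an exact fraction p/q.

mu_0=-83/316, tau_0^2=63/316

obs 1: x=-4 → posterior Normal(-37/32, 63/64)
obs 2: x=-1/2 → posterior Normal(-23/25, 63/100)
obs 3: x=-5/2 → posterior Normal(-91/68, 63/136)
obs 4: x=-1 → posterior Normal(-109/86, 63/172)
obs 5: x=5 → posterior Normal(-19/104, 63/208)
obs 6: x=-4 → posterior Normal(-91/122, 63/244)
obs 7: x=3/4 → posterior Normal(-31/56, 9/40)
obs 8: x=2 → posterior Normal(-83/316, 63/316)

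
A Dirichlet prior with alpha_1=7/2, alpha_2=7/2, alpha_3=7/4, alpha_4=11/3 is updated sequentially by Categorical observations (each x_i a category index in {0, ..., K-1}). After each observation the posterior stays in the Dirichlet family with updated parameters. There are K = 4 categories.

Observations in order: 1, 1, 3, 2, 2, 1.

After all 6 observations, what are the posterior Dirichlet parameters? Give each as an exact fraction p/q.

obs 1: x=1 → posterior Dirichlet(7/2, 9/2, 7/4, 11/3)
obs 2: x=1 → posterior Dirichlet(7/2, 11/2, 7/4, 11/3)
obs 3: x=3 → posterior Dirichlet(7/2, 11/2, 7/4, 14/3)
obs 4: x=2 → posterior Dirichlet(7/2, 11/2, 11/4, 14/3)
obs 5: x=2 → posterior Dirichlet(7/2, 11/2, 15/4, 14/3)
obs 6: x=1 → posterior Dirichlet(7/2, 13/2, 15/4, 14/3)

alpha_1=7/2, alpha_2=13/2, alpha_3=15/4, alpha_4=14/3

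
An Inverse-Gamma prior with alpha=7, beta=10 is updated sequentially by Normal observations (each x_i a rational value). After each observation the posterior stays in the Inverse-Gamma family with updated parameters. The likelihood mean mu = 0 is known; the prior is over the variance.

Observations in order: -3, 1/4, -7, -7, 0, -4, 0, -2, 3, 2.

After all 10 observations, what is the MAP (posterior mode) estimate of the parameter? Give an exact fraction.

obs 1: x=-3 → posterior Inverse-Gamma(15/2, 29/2)
obs 2: x=1/4 → posterior Inverse-Gamma(8, 465/32)
obs 3: x=-7 → posterior Inverse-Gamma(17/2, 1249/32)
obs 4: x=-7 → posterior Inverse-Gamma(9, 2033/32)
obs 5: x=0 → posterior Inverse-Gamma(19/2, 2033/32)
obs 6: x=-4 → posterior Inverse-Gamma(10, 2289/32)
obs 7: x=0 → posterior Inverse-Gamma(21/2, 2289/32)
obs 8: x=-2 → posterior Inverse-Gamma(11, 2353/32)
obs 9: x=3 → posterior Inverse-Gamma(23/2, 2497/32)
obs 10: x=2 → posterior Inverse-Gamma(12, 2561/32)

197/32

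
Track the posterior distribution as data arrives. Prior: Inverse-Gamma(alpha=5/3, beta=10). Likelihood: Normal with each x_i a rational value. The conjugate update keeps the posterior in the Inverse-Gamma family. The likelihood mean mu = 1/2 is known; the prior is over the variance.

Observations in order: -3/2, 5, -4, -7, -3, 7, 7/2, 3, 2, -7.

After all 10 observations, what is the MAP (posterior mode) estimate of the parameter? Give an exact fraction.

obs 1: x=-3/2 → posterior Inverse-Gamma(13/6, 12)
obs 2: x=5 → posterior Inverse-Gamma(8/3, 177/8)
obs 3: x=-4 → posterior Inverse-Gamma(19/6, 129/4)
obs 4: x=-7 → posterior Inverse-Gamma(11/3, 483/8)
obs 5: x=-3 → posterior Inverse-Gamma(25/6, 133/2)
obs 6: x=7 → posterior Inverse-Gamma(14/3, 701/8)
obs 7: x=7/2 → posterior Inverse-Gamma(31/6, 737/8)
obs 8: x=3 → posterior Inverse-Gamma(17/3, 381/4)
obs 9: x=2 → posterior Inverse-Gamma(37/6, 771/8)
obs 10: x=-7 → posterior Inverse-Gamma(20/3, 249/2)

747/46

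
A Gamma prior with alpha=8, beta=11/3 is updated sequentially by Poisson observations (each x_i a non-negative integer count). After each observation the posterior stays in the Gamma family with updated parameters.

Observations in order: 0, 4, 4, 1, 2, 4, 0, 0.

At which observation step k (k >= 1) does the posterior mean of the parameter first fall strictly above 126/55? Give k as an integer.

k = 3

obs 1: x=0 → posterior Gamma(8, 14/3)
obs 2: x=4 → posterior Gamma(12, 17/3)
obs 3: x=4 → posterior Gamma(16, 20/3)
obs 4: x=1 → posterior Gamma(17, 23/3)
obs 5: x=2 → posterior Gamma(19, 26/3)
obs 6: x=4 → posterior Gamma(23, 29/3)
obs 7: x=0 → posterior Gamma(23, 32/3)
obs 8: x=0 → posterior Gamma(23, 35/3)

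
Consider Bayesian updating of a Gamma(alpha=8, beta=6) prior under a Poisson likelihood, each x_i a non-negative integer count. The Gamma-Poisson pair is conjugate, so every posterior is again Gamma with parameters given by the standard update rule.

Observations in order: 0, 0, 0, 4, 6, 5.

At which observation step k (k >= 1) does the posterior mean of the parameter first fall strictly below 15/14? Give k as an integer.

obs 1: x=0 → posterior Gamma(8, 7)
obs 2: x=0 → posterior Gamma(8, 8)
obs 3: x=0 → posterior Gamma(8, 9)
obs 4: x=4 → posterior Gamma(12, 10)
obs 5: x=6 → posterior Gamma(18, 11)
obs 6: x=5 → posterior Gamma(23, 12)

k = 2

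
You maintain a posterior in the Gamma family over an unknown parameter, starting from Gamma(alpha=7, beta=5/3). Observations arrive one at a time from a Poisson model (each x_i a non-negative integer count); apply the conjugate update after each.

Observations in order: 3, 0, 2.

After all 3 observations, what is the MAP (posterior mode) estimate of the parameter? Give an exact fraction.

33/14

obs 1: x=3 → posterior Gamma(10, 8/3)
obs 2: x=0 → posterior Gamma(10, 11/3)
obs 3: x=2 → posterior Gamma(12, 14/3)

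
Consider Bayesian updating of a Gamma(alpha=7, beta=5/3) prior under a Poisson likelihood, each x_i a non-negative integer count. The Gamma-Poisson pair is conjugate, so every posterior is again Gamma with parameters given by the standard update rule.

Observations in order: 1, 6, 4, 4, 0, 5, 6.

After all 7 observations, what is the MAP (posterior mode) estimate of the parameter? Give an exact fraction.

obs 1: x=1 → posterior Gamma(8, 8/3)
obs 2: x=6 → posterior Gamma(14, 11/3)
obs 3: x=4 → posterior Gamma(18, 14/3)
obs 4: x=4 → posterior Gamma(22, 17/3)
obs 5: x=0 → posterior Gamma(22, 20/3)
obs 6: x=5 → posterior Gamma(27, 23/3)
obs 7: x=6 → posterior Gamma(33, 26/3)

48/13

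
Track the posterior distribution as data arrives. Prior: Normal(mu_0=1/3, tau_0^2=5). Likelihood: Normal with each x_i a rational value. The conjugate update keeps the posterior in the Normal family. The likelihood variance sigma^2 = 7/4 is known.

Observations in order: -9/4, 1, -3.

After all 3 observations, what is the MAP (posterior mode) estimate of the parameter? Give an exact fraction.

obs 1: x=-9/4 → posterior Normal(-128/81, 35/27)
obs 2: x=1 → posterior Normal(-68/141, 35/47)
obs 3: x=-3 → posterior Normal(-248/201, 35/67)

-248/201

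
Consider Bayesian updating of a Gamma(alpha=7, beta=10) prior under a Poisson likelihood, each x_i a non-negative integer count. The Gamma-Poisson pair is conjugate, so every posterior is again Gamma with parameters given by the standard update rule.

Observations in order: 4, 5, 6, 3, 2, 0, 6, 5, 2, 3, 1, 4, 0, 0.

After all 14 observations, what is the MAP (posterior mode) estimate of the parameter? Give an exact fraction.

47/24

obs 1: x=4 → posterior Gamma(11, 11)
obs 2: x=5 → posterior Gamma(16, 12)
obs 3: x=6 → posterior Gamma(22, 13)
obs 4: x=3 → posterior Gamma(25, 14)
obs 5: x=2 → posterior Gamma(27, 15)
obs 6: x=0 → posterior Gamma(27, 16)
obs 7: x=6 → posterior Gamma(33, 17)
obs 8: x=5 → posterior Gamma(38, 18)
obs 9: x=2 → posterior Gamma(40, 19)
obs 10: x=3 → posterior Gamma(43, 20)
obs 11: x=1 → posterior Gamma(44, 21)
obs 12: x=4 → posterior Gamma(48, 22)
obs 13: x=0 → posterior Gamma(48, 23)
obs 14: x=0 → posterior Gamma(48, 24)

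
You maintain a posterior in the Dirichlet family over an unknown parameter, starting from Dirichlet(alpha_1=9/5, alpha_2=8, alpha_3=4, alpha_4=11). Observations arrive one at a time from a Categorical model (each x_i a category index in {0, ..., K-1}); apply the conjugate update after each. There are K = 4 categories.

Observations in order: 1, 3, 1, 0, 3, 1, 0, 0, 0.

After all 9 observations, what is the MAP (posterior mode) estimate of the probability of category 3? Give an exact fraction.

obs 1: x=1 → posterior Dirichlet(9/5, 9, 4, 11)
obs 2: x=3 → posterior Dirichlet(9/5, 9, 4, 12)
obs 3: x=1 → posterior Dirichlet(9/5, 10, 4, 12)
obs 4: x=0 → posterior Dirichlet(14/5, 10, 4, 12)
obs 5: x=3 → posterior Dirichlet(14/5, 10, 4, 13)
obs 6: x=1 → posterior Dirichlet(14/5, 11, 4, 13)
obs 7: x=0 → posterior Dirichlet(19/5, 11, 4, 13)
obs 8: x=0 → posterior Dirichlet(24/5, 11, 4, 13)
obs 9: x=0 → posterior Dirichlet(29/5, 11, 4, 13)

60/149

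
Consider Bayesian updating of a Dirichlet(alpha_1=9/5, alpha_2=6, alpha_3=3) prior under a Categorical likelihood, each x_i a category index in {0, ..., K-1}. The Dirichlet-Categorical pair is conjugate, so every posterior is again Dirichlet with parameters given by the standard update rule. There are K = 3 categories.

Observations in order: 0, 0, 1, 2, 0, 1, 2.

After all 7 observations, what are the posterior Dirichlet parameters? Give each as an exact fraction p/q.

alpha_1=24/5, alpha_2=8, alpha_3=5

obs 1: x=0 → posterior Dirichlet(14/5, 6, 3)
obs 2: x=0 → posterior Dirichlet(19/5, 6, 3)
obs 3: x=1 → posterior Dirichlet(19/5, 7, 3)
obs 4: x=2 → posterior Dirichlet(19/5, 7, 4)
obs 5: x=0 → posterior Dirichlet(24/5, 7, 4)
obs 6: x=1 → posterior Dirichlet(24/5, 8, 4)
obs 7: x=2 → posterior Dirichlet(24/5, 8, 5)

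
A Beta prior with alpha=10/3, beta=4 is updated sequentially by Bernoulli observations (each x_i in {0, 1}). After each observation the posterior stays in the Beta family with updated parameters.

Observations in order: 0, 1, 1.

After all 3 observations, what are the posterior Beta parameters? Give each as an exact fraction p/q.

alpha=16/3, beta=5

obs 1: x=0 → posterior Beta(10/3, 5)
obs 2: x=1 → posterior Beta(13/3, 5)
obs 3: x=1 → posterior Beta(16/3, 5)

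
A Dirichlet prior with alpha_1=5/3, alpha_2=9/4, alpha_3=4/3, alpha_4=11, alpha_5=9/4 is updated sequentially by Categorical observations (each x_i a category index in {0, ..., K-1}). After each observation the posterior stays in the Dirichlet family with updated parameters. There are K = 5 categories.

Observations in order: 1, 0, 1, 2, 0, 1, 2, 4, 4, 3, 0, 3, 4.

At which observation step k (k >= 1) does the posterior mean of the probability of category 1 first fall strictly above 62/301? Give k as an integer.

k = 6

obs 1: x=1 → posterior Dirichlet(5/3, 13/4, 4/3, 11, 9/4)
obs 2: x=0 → posterior Dirichlet(8/3, 13/4, 4/3, 11, 9/4)
obs 3: x=1 → posterior Dirichlet(8/3, 17/4, 4/3, 11, 9/4)
obs 4: x=2 → posterior Dirichlet(8/3, 17/4, 7/3, 11, 9/4)
obs 5: x=0 → posterior Dirichlet(11/3, 17/4, 7/3, 11, 9/4)
obs 6: x=1 → posterior Dirichlet(11/3, 21/4, 7/3, 11, 9/4)
obs 7: x=2 → posterior Dirichlet(11/3, 21/4, 10/3, 11, 9/4)
obs 8: x=4 → posterior Dirichlet(11/3, 21/4, 10/3, 11, 13/4)
obs 9: x=4 → posterior Dirichlet(11/3, 21/4, 10/3, 11, 17/4)
obs 10: x=3 → posterior Dirichlet(11/3, 21/4, 10/3, 12, 17/4)
obs 11: x=0 → posterior Dirichlet(14/3, 21/4, 10/3, 12, 17/4)
obs 12: x=3 → posterior Dirichlet(14/3, 21/4, 10/3, 13, 17/4)
obs 13: x=4 → posterior Dirichlet(14/3, 21/4, 10/3, 13, 21/4)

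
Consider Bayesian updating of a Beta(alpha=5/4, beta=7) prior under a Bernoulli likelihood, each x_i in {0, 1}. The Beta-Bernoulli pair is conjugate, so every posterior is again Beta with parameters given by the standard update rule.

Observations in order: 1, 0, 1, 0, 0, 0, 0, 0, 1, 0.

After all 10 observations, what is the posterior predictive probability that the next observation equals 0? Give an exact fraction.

56/73

obs 1: x=1 → posterior Beta(9/4, 7)
obs 2: x=0 → posterior Beta(9/4, 8)
obs 3: x=1 → posterior Beta(13/4, 8)
obs 4: x=0 → posterior Beta(13/4, 9)
obs 5: x=0 → posterior Beta(13/4, 10)
obs 6: x=0 → posterior Beta(13/4, 11)
obs 7: x=0 → posterior Beta(13/4, 12)
obs 8: x=0 → posterior Beta(13/4, 13)
obs 9: x=1 → posterior Beta(17/4, 13)
obs 10: x=0 → posterior Beta(17/4, 14)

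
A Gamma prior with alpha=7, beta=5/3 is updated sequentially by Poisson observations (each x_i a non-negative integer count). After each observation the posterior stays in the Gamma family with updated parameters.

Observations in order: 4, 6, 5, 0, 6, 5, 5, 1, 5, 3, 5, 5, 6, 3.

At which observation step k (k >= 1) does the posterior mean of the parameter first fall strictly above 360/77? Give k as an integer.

obs 1: x=4 → posterior Gamma(11, 8/3)
obs 2: x=6 → posterior Gamma(17, 11/3)
obs 3: x=5 → posterior Gamma(22, 14/3)
obs 4: x=0 → posterior Gamma(22, 17/3)
obs 5: x=6 → posterior Gamma(28, 20/3)
obs 6: x=5 → posterior Gamma(33, 23/3)
obs 7: x=5 → posterior Gamma(38, 26/3)
obs 8: x=1 → posterior Gamma(39, 29/3)
obs 9: x=5 → posterior Gamma(44, 32/3)
obs 10: x=3 → posterior Gamma(47, 35/3)
obs 11: x=5 → posterior Gamma(52, 38/3)
obs 12: x=5 → posterior Gamma(57, 41/3)
obs 13: x=6 → posterior Gamma(63, 44/3)
obs 14: x=3 → posterior Gamma(66, 47/3)

k = 3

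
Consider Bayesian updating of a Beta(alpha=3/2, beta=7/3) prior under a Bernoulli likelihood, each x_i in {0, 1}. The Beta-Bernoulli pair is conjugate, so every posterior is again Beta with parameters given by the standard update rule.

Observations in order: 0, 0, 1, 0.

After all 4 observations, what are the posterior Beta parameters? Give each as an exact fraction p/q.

obs 1: x=0 → posterior Beta(3/2, 10/3)
obs 2: x=0 → posterior Beta(3/2, 13/3)
obs 3: x=1 → posterior Beta(5/2, 13/3)
obs 4: x=0 → posterior Beta(5/2, 16/3)

alpha=5/2, beta=16/3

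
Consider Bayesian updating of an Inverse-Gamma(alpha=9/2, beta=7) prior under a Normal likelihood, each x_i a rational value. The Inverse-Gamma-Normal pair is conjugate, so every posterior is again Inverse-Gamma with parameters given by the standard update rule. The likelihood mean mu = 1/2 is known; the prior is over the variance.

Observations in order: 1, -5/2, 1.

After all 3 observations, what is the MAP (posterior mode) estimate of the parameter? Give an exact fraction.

47/28

obs 1: x=1 → posterior Inverse-Gamma(5, 57/8)
obs 2: x=-5/2 → posterior Inverse-Gamma(11/2, 93/8)
obs 3: x=1 → posterior Inverse-Gamma(6, 47/4)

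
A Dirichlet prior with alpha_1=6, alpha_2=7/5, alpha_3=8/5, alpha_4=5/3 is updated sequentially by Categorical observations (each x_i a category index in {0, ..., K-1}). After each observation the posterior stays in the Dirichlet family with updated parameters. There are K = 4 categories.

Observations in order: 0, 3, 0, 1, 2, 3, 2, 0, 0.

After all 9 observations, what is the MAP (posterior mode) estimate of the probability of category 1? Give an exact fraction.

21/235

obs 1: x=0 → posterior Dirichlet(7, 7/5, 8/5, 5/3)
obs 2: x=3 → posterior Dirichlet(7, 7/5, 8/5, 8/3)
obs 3: x=0 → posterior Dirichlet(8, 7/5, 8/5, 8/3)
obs 4: x=1 → posterior Dirichlet(8, 12/5, 8/5, 8/3)
obs 5: x=2 → posterior Dirichlet(8, 12/5, 13/5, 8/3)
obs 6: x=3 → posterior Dirichlet(8, 12/5, 13/5, 11/3)
obs 7: x=2 → posterior Dirichlet(8, 12/5, 18/5, 11/3)
obs 8: x=0 → posterior Dirichlet(9, 12/5, 18/5, 11/3)
obs 9: x=0 → posterior Dirichlet(10, 12/5, 18/5, 11/3)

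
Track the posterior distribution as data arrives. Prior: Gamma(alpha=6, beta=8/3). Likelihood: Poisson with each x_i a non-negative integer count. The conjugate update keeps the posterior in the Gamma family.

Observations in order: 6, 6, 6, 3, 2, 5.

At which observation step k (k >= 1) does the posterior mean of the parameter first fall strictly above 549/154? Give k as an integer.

obs 1: x=6 → posterior Gamma(12, 11/3)
obs 2: x=6 → posterior Gamma(18, 14/3)
obs 3: x=6 → posterior Gamma(24, 17/3)
obs 4: x=3 → posterior Gamma(27, 20/3)
obs 5: x=2 → posterior Gamma(29, 23/3)
obs 6: x=5 → posterior Gamma(34, 26/3)

k = 2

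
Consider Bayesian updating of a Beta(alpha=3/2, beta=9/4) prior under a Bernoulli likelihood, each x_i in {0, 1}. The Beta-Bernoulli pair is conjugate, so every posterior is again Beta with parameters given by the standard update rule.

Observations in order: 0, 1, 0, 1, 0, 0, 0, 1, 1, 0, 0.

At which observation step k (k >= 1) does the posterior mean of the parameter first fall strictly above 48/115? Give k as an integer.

obs 1: x=0 → posterior Beta(3/2, 13/4)
obs 2: x=1 → posterior Beta(5/2, 13/4)
obs 3: x=0 → posterior Beta(5/2, 17/4)
obs 4: x=1 → posterior Beta(7/2, 17/4)
obs 5: x=0 → posterior Beta(7/2, 21/4)
obs 6: x=0 → posterior Beta(7/2, 25/4)
obs 7: x=0 → posterior Beta(7/2, 29/4)
obs 8: x=1 → posterior Beta(9/2, 29/4)
obs 9: x=1 → posterior Beta(11/2, 29/4)
obs 10: x=0 → posterior Beta(11/2, 33/4)
obs 11: x=0 → posterior Beta(11/2, 37/4)

k = 2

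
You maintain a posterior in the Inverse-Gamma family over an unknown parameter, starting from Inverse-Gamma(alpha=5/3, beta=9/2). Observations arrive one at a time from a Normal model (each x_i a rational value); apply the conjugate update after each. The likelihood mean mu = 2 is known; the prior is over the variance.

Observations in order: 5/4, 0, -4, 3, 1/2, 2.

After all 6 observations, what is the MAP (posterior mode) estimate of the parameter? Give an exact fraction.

2535/544

obs 1: x=5/4 → posterior Inverse-Gamma(13/6, 153/32)
obs 2: x=0 → posterior Inverse-Gamma(8/3, 217/32)
obs 3: x=-4 → posterior Inverse-Gamma(19/6, 793/32)
obs 4: x=3 → posterior Inverse-Gamma(11/3, 809/32)
obs 5: x=1/2 → posterior Inverse-Gamma(25/6, 845/32)
obs 6: x=2 → posterior Inverse-Gamma(14/3, 845/32)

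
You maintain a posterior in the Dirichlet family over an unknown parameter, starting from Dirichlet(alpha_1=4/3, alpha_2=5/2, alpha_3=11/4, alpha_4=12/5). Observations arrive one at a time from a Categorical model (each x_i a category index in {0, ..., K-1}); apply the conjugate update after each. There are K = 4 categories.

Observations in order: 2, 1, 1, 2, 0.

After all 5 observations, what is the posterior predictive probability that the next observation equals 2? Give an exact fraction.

285/839

obs 1: x=2 → posterior Dirichlet(4/3, 5/2, 15/4, 12/5)
obs 2: x=1 → posterior Dirichlet(4/3, 7/2, 15/4, 12/5)
obs 3: x=1 → posterior Dirichlet(4/3, 9/2, 15/4, 12/5)
obs 4: x=2 → posterior Dirichlet(4/3, 9/2, 19/4, 12/5)
obs 5: x=0 → posterior Dirichlet(7/3, 9/2, 19/4, 12/5)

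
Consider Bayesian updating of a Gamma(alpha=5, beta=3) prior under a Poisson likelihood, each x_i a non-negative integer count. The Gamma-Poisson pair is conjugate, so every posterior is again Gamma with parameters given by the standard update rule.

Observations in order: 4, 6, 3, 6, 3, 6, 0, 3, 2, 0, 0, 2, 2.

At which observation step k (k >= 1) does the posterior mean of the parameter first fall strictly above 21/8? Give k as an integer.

obs 1: x=4 → posterior Gamma(9, 4)
obs 2: x=6 → posterior Gamma(15, 5)
obs 3: x=3 → posterior Gamma(18, 6)
obs 4: x=6 → posterior Gamma(24, 7)
obs 5: x=3 → posterior Gamma(27, 8)
obs 6: x=6 → posterior Gamma(33, 9)
obs 7: x=0 → posterior Gamma(33, 10)
obs 8: x=3 → posterior Gamma(36, 11)
obs 9: x=2 → posterior Gamma(38, 12)
obs 10: x=0 → posterior Gamma(38, 13)
obs 11: x=0 → posterior Gamma(38, 14)
obs 12: x=2 → posterior Gamma(40, 15)
obs 13: x=2 → posterior Gamma(42, 16)

k = 2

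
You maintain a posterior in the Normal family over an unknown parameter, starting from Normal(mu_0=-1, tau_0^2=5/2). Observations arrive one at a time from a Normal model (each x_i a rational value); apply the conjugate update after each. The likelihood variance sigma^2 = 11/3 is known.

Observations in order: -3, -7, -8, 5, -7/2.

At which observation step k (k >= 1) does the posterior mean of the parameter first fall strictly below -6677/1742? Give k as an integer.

obs 1: x=-3 → posterior Normal(-67/37, 55/37)
obs 2: x=-7 → posterior Normal(-43/13, 55/52)
obs 3: x=-8 → posterior Normal(-292/67, 55/67)
obs 4: x=5 → posterior Normal(-217/82, 55/82)
obs 5: x=-7/2 → posterior Normal(-539/194, 55/97)

k = 3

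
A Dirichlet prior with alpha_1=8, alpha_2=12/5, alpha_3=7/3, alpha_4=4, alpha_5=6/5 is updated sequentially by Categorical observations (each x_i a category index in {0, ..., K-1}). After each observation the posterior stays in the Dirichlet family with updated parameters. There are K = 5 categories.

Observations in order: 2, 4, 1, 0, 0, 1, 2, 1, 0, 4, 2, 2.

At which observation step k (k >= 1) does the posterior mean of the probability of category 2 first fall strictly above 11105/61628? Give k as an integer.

k = 11

obs 1: x=2 → posterior Dirichlet(8, 12/5, 10/3, 4, 6/5)
obs 2: x=4 → posterior Dirichlet(8, 12/5, 10/3, 4, 11/5)
obs 3: x=1 → posterior Dirichlet(8, 17/5, 10/3, 4, 11/5)
obs 4: x=0 → posterior Dirichlet(9, 17/5, 10/3, 4, 11/5)
obs 5: x=0 → posterior Dirichlet(10, 17/5, 10/3, 4, 11/5)
obs 6: x=1 → posterior Dirichlet(10, 22/5, 10/3, 4, 11/5)
obs 7: x=2 → posterior Dirichlet(10, 22/5, 13/3, 4, 11/5)
obs 8: x=1 → posterior Dirichlet(10, 27/5, 13/3, 4, 11/5)
obs 9: x=0 → posterior Dirichlet(11, 27/5, 13/3, 4, 11/5)
obs 10: x=4 → posterior Dirichlet(11, 27/5, 13/3, 4, 16/5)
obs 11: x=2 → posterior Dirichlet(11, 27/5, 16/3, 4, 16/5)
obs 12: x=2 → posterior Dirichlet(11, 27/5, 19/3, 4, 16/5)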